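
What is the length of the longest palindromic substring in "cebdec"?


Input: "cebdec"
Checking substrings for palindromes:
  No multi-char palindromic substrings found
Longest palindromic substring: "c" with length 1

1


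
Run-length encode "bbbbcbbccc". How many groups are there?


Input: bbbbcbbccc
Scanning for consecutive runs:
  Group 1: 'b' x 4 (positions 0-3)
  Group 2: 'c' x 1 (positions 4-4)
  Group 3: 'b' x 2 (positions 5-6)
  Group 4: 'c' x 3 (positions 7-9)
Total groups: 4

4


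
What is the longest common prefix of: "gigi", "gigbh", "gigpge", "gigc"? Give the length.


Words: gigi, gigbh, gigpge, gigc
  Position 0: all 'g' => match
  Position 1: all 'i' => match
  Position 2: all 'g' => match
  Position 3: ('i', 'b', 'p', 'c') => mismatch, stop
LCP = "gig" (length 3)

3


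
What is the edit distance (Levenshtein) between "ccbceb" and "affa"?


Computing edit distance: "ccbceb" -> "affa"
DP table:
           a    f    f    a
      0    1    2    3    4
  c   1    1    2    3    4
  c   2    2    2    3    4
  b   3    3    3    3    4
  c   4    4    4    4    4
  e   5    5    5    5    5
  b   6    6    6    6    6
Edit distance = dp[6][4] = 6

6


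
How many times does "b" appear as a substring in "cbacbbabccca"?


Searching for "b" in "cbacbbabccca"
Scanning each position:
  Position 0: "c" => no
  Position 1: "b" => MATCH
  Position 2: "a" => no
  Position 3: "c" => no
  Position 4: "b" => MATCH
  Position 5: "b" => MATCH
  Position 6: "a" => no
  Position 7: "b" => MATCH
  Position 8: "c" => no
  Position 9: "c" => no
  Position 10: "c" => no
  Position 11: "a" => no
Total occurrences: 4

4


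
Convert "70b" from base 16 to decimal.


Input: "70b" in base 16
Positional expansion:
  Digit '7' (value 7) x 16^2 = 1792
  Digit '0' (value 0) x 16^1 = 0
  Digit 'b' (value 11) x 16^0 = 11
Sum = 1803

1803


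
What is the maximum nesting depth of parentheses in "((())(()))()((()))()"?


Input: "((())(()))()((()))()"
Tracking depth:
  Position 0 '(': depth becomes 1
  Position 1 '(': depth becomes 2
  Position 2 '(': depth becomes 3
  Position 3 ')': depth becomes 2
  Position 4 ')': depth becomes 1
  Position 5 '(': depth becomes 2
  Position 6 '(': depth becomes 3
  Position 7 ')': depth becomes 2
  Position 8 ')': depth becomes 1
  Position 9 ')': depth becomes 0
  Position 10 '(': depth becomes 1
  Position 11 ')': depth becomes 0
  Position 12 '(': depth becomes 1
  Position 13 '(': depth becomes 2
  Position 14 '(': depth becomes 3
  Position 15 ')': depth becomes 2
  Position 16 ')': depth becomes 1
  Position 17 ')': depth becomes 0
  Position 18 '(': depth becomes 1
  Position 19 ')': depth becomes 0
Maximum depth reached: 3

3


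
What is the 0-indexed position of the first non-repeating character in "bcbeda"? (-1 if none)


Input: bcbeda
Character frequencies:
  'a': 1
  'b': 2
  'c': 1
  'd': 1
  'e': 1
Scanning left to right for freq == 1:
  Position 0 ('b'): freq=2, skip
  Position 1 ('c'): unique! => answer = 1

1


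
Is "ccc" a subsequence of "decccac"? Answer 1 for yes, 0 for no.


Check if "ccc" is a subsequence of "decccac"
Greedy scan:
  Position 0 ('d'): no match needed
  Position 1 ('e'): no match needed
  Position 2 ('c'): matches sub[0] = 'c'
  Position 3 ('c'): matches sub[1] = 'c'
  Position 4 ('c'): matches sub[2] = 'c'
  Position 5 ('a'): no match needed
  Position 6 ('c'): no match needed
All 3 characters matched => is a subsequence

1


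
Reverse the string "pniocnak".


Input: pniocnak
Reading characters right to left:
  Position 7: 'k'
  Position 6: 'a'
  Position 5: 'n'
  Position 4: 'c'
  Position 3: 'o'
  Position 2: 'i'
  Position 1: 'n'
  Position 0: 'p'
Reversed: kancoinp

kancoinp


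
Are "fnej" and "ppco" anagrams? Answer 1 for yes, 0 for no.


Strings: "fnej", "ppco"
Sorted first:  efjn
Sorted second: copp
Differ at position 0: 'e' vs 'c' => not anagrams

0


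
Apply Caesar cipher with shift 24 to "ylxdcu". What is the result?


Caesar cipher: shift "ylxdcu" by 24
  'y' (pos 24) + 24 = pos 22 = 'w'
  'l' (pos 11) + 24 = pos 9 = 'j'
  'x' (pos 23) + 24 = pos 21 = 'v'
  'd' (pos 3) + 24 = pos 1 = 'b'
  'c' (pos 2) + 24 = pos 0 = 'a'
  'u' (pos 20) + 24 = pos 18 = 's'
Result: wjvbas

wjvbas


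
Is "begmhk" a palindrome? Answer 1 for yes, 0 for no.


Input: begmhk
Reversed: khmgeb
  Compare pos 0 ('b') with pos 5 ('k'): MISMATCH
  Compare pos 1 ('e') with pos 4 ('h'): MISMATCH
  Compare pos 2 ('g') with pos 3 ('m'): MISMATCH
Result: not a palindrome

0


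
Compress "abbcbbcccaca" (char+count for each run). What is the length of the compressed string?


Input: abbcbbcccaca
Runs:
  'a' x 1 => "a1"
  'b' x 2 => "b2"
  'c' x 1 => "c1"
  'b' x 2 => "b2"
  'c' x 3 => "c3"
  'a' x 1 => "a1"
  'c' x 1 => "c1"
  'a' x 1 => "a1"
Compressed: "a1b2c1b2c3a1c1a1"
Compressed length: 16

16


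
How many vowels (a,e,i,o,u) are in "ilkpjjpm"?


Input: ilkpjjpm
Checking each character:
  'i' at position 0: vowel (running total: 1)
  'l' at position 1: consonant
  'k' at position 2: consonant
  'p' at position 3: consonant
  'j' at position 4: consonant
  'j' at position 5: consonant
  'p' at position 6: consonant
  'm' at position 7: consonant
Total vowels: 1

1


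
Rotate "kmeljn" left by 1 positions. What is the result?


Input: "kmeljn", rotate left by 1
First 1 characters: "k"
Remaining characters: "meljn"
Concatenate remaining + first: "meljn" + "k" = "meljnk"

meljnk


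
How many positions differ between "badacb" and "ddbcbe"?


Comparing "badacb" and "ddbcbe" position by position:
  Position 0: 'b' vs 'd' => DIFFER
  Position 1: 'a' vs 'd' => DIFFER
  Position 2: 'd' vs 'b' => DIFFER
  Position 3: 'a' vs 'c' => DIFFER
  Position 4: 'c' vs 'b' => DIFFER
  Position 5: 'b' vs 'e' => DIFFER
Positions that differ: 6

6


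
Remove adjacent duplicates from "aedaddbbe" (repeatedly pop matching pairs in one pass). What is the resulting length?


Input: aedaddbbe
Stack-based adjacent duplicate removal:
  Read 'a': push. Stack: a
  Read 'e': push. Stack: ae
  Read 'd': push. Stack: aed
  Read 'a': push. Stack: aeda
  Read 'd': push. Stack: aedad
  Read 'd': matches stack top 'd' => pop. Stack: aeda
  Read 'b': push. Stack: aedab
  Read 'b': matches stack top 'b' => pop. Stack: aeda
  Read 'e': push. Stack: aedae
Final stack: "aedae" (length 5)

5


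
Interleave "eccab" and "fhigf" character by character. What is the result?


Interleaving "eccab" and "fhigf":
  Position 0: 'e' from first, 'f' from second => "ef"
  Position 1: 'c' from first, 'h' from second => "ch"
  Position 2: 'c' from first, 'i' from second => "ci"
  Position 3: 'a' from first, 'g' from second => "ag"
  Position 4: 'b' from first, 'f' from second => "bf"
Result: efchciagbf

efchciagbf


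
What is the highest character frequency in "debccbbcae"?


Input: debccbbcae
Character counts:
  'a': 1
  'b': 3
  'c': 3
  'd': 1
  'e': 2
Maximum frequency: 3

3


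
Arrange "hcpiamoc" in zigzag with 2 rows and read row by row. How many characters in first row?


Zigzag "hcpiamoc" into 2 rows:
Placing characters:
  'h' => row 0
  'c' => row 1
  'p' => row 0
  'i' => row 1
  'a' => row 0
  'm' => row 1
  'o' => row 0
  'c' => row 1
Rows:
  Row 0: "hpao"
  Row 1: "cimc"
First row length: 4

4


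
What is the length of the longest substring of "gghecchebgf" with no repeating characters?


Input: "gghecchebgf"
Sliding window (track last position of each char):
  Position 0 ('g'): window [0,0] length 1 -- new best
  Position 1 ('g'): repeat (last at 0), move window start to 1
  Position 1 ('g'): window [1,1] length 1
  Position 2 ('h'): window [1,2] length 2 -- new best
  Position 3 ('e'): window [1,3] length 3 -- new best
  Position 4 ('c'): window [1,4] length 4 -- new best
  Position 5 ('c'): repeat (last at 4), move window start to 5
  Position 5 ('c'): window [5,5] length 1
  Position 6 ('h'): window [5,6] length 2
  Position 7 ('e'): window [5,7] length 3
  Position 8 ('b'): window [5,8] length 4
  Position 9 ('g'): window [5,9] length 5 -- new best
  Position 10 ('f'): window [5,10] length 6 -- new best
Longest substring with no repeats: "chebgf" with length 6

6


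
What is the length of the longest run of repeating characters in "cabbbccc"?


Input: "cabbbccc"
Scanning for longest run:
  Position 1 ('a'): new char, reset run to 1
  Position 2 ('b'): new char, reset run to 1
  Position 3 ('b'): continues run of 'b', length=2
  Position 4 ('b'): continues run of 'b', length=3
  Position 5 ('c'): new char, reset run to 1
  Position 6 ('c'): continues run of 'c', length=2
  Position 7 ('c'): continues run of 'c', length=3
Longest run: 'b' with length 3

3


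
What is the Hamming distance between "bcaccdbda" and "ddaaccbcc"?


Comparing "bcaccdbda" and "ddaaccbcc" position by position:
  Position 0: 'b' vs 'd' => differ
  Position 1: 'c' vs 'd' => differ
  Position 2: 'a' vs 'a' => same
  Position 3: 'c' vs 'a' => differ
  Position 4: 'c' vs 'c' => same
  Position 5: 'd' vs 'c' => differ
  Position 6: 'b' vs 'b' => same
  Position 7: 'd' vs 'c' => differ
  Position 8: 'a' vs 'c' => differ
Total differences (Hamming distance): 6

6


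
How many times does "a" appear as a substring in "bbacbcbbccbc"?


Searching for "a" in "bbacbcbbccbc"
Scanning each position:
  Position 0: "b" => no
  Position 1: "b" => no
  Position 2: "a" => MATCH
  Position 3: "c" => no
  Position 4: "b" => no
  Position 5: "c" => no
  Position 6: "b" => no
  Position 7: "b" => no
  Position 8: "c" => no
  Position 9: "c" => no
  Position 10: "b" => no
  Position 11: "c" => no
Total occurrences: 1

1


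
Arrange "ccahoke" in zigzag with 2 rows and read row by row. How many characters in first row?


Zigzag "ccahoke" into 2 rows:
Placing characters:
  'c' => row 0
  'c' => row 1
  'a' => row 0
  'h' => row 1
  'o' => row 0
  'k' => row 1
  'e' => row 0
Rows:
  Row 0: "caoe"
  Row 1: "chk"
First row length: 4

4


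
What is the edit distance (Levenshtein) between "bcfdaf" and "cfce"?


Computing edit distance: "bcfdaf" -> "cfce"
DP table:
           c    f    c    e
      0    1    2    3    4
  b   1    1    2    3    4
  c   2    1    2    2    3
  f   3    2    1    2    3
  d   4    3    2    2    3
  a   5    4    3    3    3
  f   6    5    4    4    4
Edit distance = dp[6][4] = 4

4


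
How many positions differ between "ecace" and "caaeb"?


Comparing "ecace" and "caaeb" position by position:
  Position 0: 'e' vs 'c' => DIFFER
  Position 1: 'c' vs 'a' => DIFFER
  Position 2: 'a' vs 'a' => same
  Position 3: 'c' vs 'e' => DIFFER
  Position 4: 'e' vs 'b' => DIFFER
Positions that differ: 4

4


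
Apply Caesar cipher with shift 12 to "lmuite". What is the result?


Caesar cipher: shift "lmuite" by 12
  'l' (pos 11) + 12 = pos 23 = 'x'
  'm' (pos 12) + 12 = pos 24 = 'y'
  'u' (pos 20) + 12 = pos 6 = 'g'
  'i' (pos 8) + 12 = pos 20 = 'u'
  't' (pos 19) + 12 = pos 5 = 'f'
  'e' (pos 4) + 12 = pos 16 = 'q'
Result: xygufq

xygufq


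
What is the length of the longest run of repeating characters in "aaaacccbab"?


Input: "aaaacccbab"
Scanning for longest run:
  Position 1 ('a'): continues run of 'a', length=2
  Position 2 ('a'): continues run of 'a', length=3
  Position 3 ('a'): continues run of 'a', length=4
  Position 4 ('c'): new char, reset run to 1
  Position 5 ('c'): continues run of 'c', length=2
  Position 6 ('c'): continues run of 'c', length=3
  Position 7 ('b'): new char, reset run to 1
  Position 8 ('a'): new char, reset run to 1
  Position 9 ('b'): new char, reset run to 1
Longest run: 'a' with length 4

4


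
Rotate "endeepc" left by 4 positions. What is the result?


Input: "endeepc", rotate left by 4
First 4 characters: "ende"
Remaining characters: "epc"
Concatenate remaining + first: "epc" + "ende" = "epcende"

epcende


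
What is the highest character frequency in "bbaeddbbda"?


Input: bbaeddbbda
Character counts:
  'a': 2
  'b': 4
  'd': 3
  'e': 1
Maximum frequency: 4

4


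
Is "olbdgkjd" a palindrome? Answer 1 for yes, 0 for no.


Input: olbdgkjd
Reversed: djkgdblo
  Compare pos 0 ('o') with pos 7 ('d'): MISMATCH
  Compare pos 1 ('l') with pos 6 ('j'): MISMATCH
  Compare pos 2 ('b') with pos 5 ('k'): MISMATCH
  Compare pos 3 ('d') with pos 4 ('g'): MISMATCH
Result: not a palindrome

0


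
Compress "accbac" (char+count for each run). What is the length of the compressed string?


Input: accbac
Runs:
  'a' x 1 => "a1"
  'c' x 2 => "c2"
  'b' x 1 => "b1"
  'a' x 1 => "a1"
  'c' x 1 => "c1"
Compressed: "a1c2b1a1c1"
Compressed length: 10

10


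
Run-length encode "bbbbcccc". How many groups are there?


Input: bbbbcccc
Scanning for consecutive runs:
  Group 1: 'b' x 4 (positions 0-3)
  Group 2: 'c' x 4 (positions 4-7)
Total groups: 2

2


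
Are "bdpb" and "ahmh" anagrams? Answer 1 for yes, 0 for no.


Strings: "bdpb", "ahmh"
Sorted first:  bbdp
Sorted second: ahhm
Differ at position 0: 'b' vs 'a' => not anagrams

0


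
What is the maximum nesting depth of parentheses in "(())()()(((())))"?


Input: "(())()()(((())))"
Tracking depth:
  Position 0 '(': depth becomes 1
  Position 1 '(': depth becomes 2
  Position 2 ')': depth becomes 1
  Position 3 ')': depth becomes 0
  Position 4 '(': depth becomes 1
  Position 5 ')': depth becomes 0
  Position 6 '(': depth becomes 1
  Position 7 ')': depth becomes 0
  Position 8 '(': depth becomes 1
  Position 9 '(': depth becomes 2
  Position 10 '(': depth becomes 3
  Position 11 '(': depth becomes 4
  Position 12 ')': depth becomes 3
  Position 13 ')': depth becomes 2
  Position 14 ')': depth becomes 1
  Position 15 ')': depth becomes 0
Maximum depth reached: 4

4


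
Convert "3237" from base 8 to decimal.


Input: "3237" in base 8
Positional expansion:
  Digit '3' (value 3) x 8^3 = 1536
  Digit '2' (value 2) x 8^2 = 128
  Digit '3' (value 3) x 8^1 = 24
  Digit '7' (value 7) x 8^0 = 7
Sum = 1695

1695


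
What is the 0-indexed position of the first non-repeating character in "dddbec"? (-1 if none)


Input: dddbec
Character frequencies:
  'b': 1
  'c': 1
  'd': 3
  'e': 1
Scanning left to right for freq == 1:
  Position 0 ('d'): freq=3, skip
  Position 1 ('d'): freq=3, skip
  Position 2 ('d'): freq=3, skip
  Position 3 ('b'): unique! => answer = 3

3


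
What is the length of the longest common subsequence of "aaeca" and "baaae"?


LCS of "aaeca" and "baaae"
DP table:
           b    a    a    a    e
      0    0    0    0    0    0
  a   0    0    1    1    1    1
  a   0    0    1    2    2    2
  e   0    0    1    2    2    3
  c   0    0    1    2    2    3
  a   0    0    1    2    3    3
LCS length = dp[5][5] = 3

3


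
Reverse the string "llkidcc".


Input: llkidcc
Reading characters right to left:
  Position 6: 'c'
  Position 5: 'c'
  Position 4: 'd'
  Position 3: 'i'
  Position 2: 'k'
  Position 1: 'l'
  Position 0: 'l'
Reversed: ccdikll

ccdikll


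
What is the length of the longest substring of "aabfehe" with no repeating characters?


Input: "aabfehe"
Sliding window (track last position of each char):
  Position 0 ('a'): window [0,0] length 1 -- new best
  Position 1 ('a'): repeat (last at 0), move window start to 1
  Position 1 ('a'): window [1,1] length 1
  Position 2 ('b'): window [1,2] length 2 -- new best
  Position 3 ('f'): window [1,3] length 3 -- new best
  Position 4 ('e'): window [1,4] length 4 -- new best
  Position 5 ('h'): window [1,5] length 5 -- new best
  Position 6 ('e'): repeat (last at 4), move window start to 5
  Position 6 ('e'): window [5,6] length 2
Longest substring with no repeats: "abfeh" with length 5

5


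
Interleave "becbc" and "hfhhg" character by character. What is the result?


Interleaving "becbc" and "hfhhg":
  Position 0: 'b' from first, 'h' from second => "bh"
  Position 1: 'e' from first, 'f' from second => "ef"
  Position 2: 'c' from first, 'h' from second => "ch"
  Position 3: 'b' from first, 'h' from second => "bh"
  Position 4: 'c' from first, 'g' from second => "cg"
Result: bhefchbhcg

bhefchbhcg


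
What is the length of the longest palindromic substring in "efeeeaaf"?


Input: "efeeeaaf"
Checking substrings for palindromes:
  [0:3] "efe" (len 3) => palindrome
  [2:5] "eee" (len 3) => palindrome
  [2:4] "ee" (len 2) => palindrome
  [3:5] "ee" (len 2) => palindrome
  [5:7] "aa" (len 2) => palindrome
Longest palindromic substring: "efe" with length 3

3


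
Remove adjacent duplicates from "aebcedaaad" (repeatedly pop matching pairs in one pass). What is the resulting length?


Input: aebcedaaad
Stack-based adjacent duplicate removal:
  Read 'a': push. Stack: a
  Read 'e': push. Stack: ae
  Read 'b': push. Stack: aeb
  Read 'c': push. Stack: aebc
  Read 'e': push. Stack: aebce
  Read 'd': push. Stack: aebced
  Read 'a': push. Stack: aebceda
  Read 'a': matches stack top 'a' => pop. Stack: aebced
  Read 'a': push. Stack: aebceda
  Read 'd': push. Stack: aebcedad
Final stack: "aebcedad" (length 8)

8


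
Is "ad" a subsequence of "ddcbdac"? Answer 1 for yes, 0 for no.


Check if "ad" is a subsequence of "ddcbdac"
Greedy scan:
  Position 0 ('d'): no match needed
  Position 1 ('d'): no match needed
  Position 2 ('c'): no match needed
  Position 3 ('b'): no match needed
  Position 4 ('d'): no match needed
  Position 5 ('a'): matches sub[0] = 'a'
  Position 6 ('c'): no match needed
Only matched 1/2 characters => not a subsequence

0


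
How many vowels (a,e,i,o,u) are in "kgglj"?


Input: kgglj
Checking each character:
  'k' at position 0: consonant
  'g' at position 1: consonant
  'g' at position 2: consonant
  'l' at position 3: consonant
  'j' at position 4: consonant
Total vowels: 0

0


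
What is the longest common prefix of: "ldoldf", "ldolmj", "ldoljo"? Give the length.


Words: ldoldf, ldolmj, ldoljo
  Position 0: all 'l' => match
  Position 1: all 'd' => match
  Position 2: all 'o' => match
  Position 3: all 'l' => match
  Position 4: ('d', 'm', 'j') => mismatch, stop
LCP = "ldol" (length 4)

4


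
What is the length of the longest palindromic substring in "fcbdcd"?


Input: "fcbdcd"
Checking substrings for palindromes:
  [3:6] "dcd" (len 3) => palindrome
Longest palindromic substring: "dcd" with length 3

3


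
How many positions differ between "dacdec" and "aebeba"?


Comparing "dacdec" and "aebeba" position by position:
  Position 0: 'd' vs 'a' => DIFFER
  Position 1: 'a' vs 'e' => DIFFER
  Position 2: 'c' vs 'b' => DIFFER
  Position 3: 'd' vs 'e' => DIFFER
  Position 4: 'e' vs 'b' => DIFFER
  Position 5: 'c' vs 'a' => DIFFER
Positions that differ: 6

6


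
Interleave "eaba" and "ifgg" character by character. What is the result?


Interleaving "eaba" and "ifgg":
  Position 0: 'e' from first, 'i' from second => "ei"
  Position 1: 'a' from first, 'f' from second => "af"
  Position 2: 'b' from first, 'g' from second => "bg"
  Position 3: 'a' from first, 'g' from second => "ag"
Result: eiafbgag

eiafbgag


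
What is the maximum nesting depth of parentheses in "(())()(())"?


Input: "(())()(())"
Tracking depth:
  Position 0 '(': depth becomes 1
  Position 1 '(': depth becomes 2
  Position 2 ')': depth becomes 1
  Position 3 ')': depth becomes 0
  Position 4 '(': depth becomes 1
  Position 5 ')': depth becomes 0
  Position 6 '(': depth becomes 1
  Position 7 '(': depth becomes 2
  Position 8 ')': depth becomes 1
  Position 9 ')': depth becomes 0
Maximum depth reached: 2

2


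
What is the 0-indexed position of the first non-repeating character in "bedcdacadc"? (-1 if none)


Input: bedcdacadc
Character frequencies:
  'a': 2
  'b': 1
  'c': 3
  'd': 3
  'e': 1
Scanning left to right for freq == 1:
  Position 0 ('b'): unique! => answer = 0

0


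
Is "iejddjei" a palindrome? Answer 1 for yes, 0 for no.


Input: iejddjei
Reversed: iejddjei
  Compare pos 0 ('i') with pos 7 ('i'): match
  Compare pos 1 ('e') with pos 6 ('e'): match
  Compare pos 2 ('j') with pos 5 ('j'): match
  Compare pos 3 ('d') with pos 4 ('d'): match
Result: palindrome

1


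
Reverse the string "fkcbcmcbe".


Input: fkcbcmcbe
Reading characters right to left:
  Position 8: 'e'
  Position 7: 'b'
  Position 6: 'c'
  Position 5: 'm'
  Position 4: 'c'
  Position 3: 'b'
  Position 2: 'c'
  Position 1: 'k'
  Position 0: 'f'
Reversed: ebcmcbckf

ebcmcbckf


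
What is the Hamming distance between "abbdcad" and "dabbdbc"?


Comparing "abbdcad" and "dabbdbc" position by position:
  Position 0: 'a' vs 'd' => differ
  Position 1: 'b' vs 'a' => differ
  Position 2: 'b' vs 'b' => same
  Position 3: 'd' vs 'b' => differ
  Position 4: 'c' vs 'd' => differ
  Position 5: 'a' vs 'b' => differ
  Position 6: 'd' vs 'c' => differ
Total differences (Hamming distance): 6

6


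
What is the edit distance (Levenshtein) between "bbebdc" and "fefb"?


Computing edit distance: "bbebdc" -> "fefb"
DP table:
           f    e    f    b
      0    1    2    3    4
  b   1    1    2    3    3
  b   2    2    2    3    3
  e   3    3    2    3    4
  b   4    4    3    3    3
  d   5    5    4    4    4
  c   6    6    5    5    5
Edit distance = dp[6][4] = 5

5


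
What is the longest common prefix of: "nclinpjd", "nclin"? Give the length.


Words: nclinpjd, nclin
  Position 0: all 'n' => match
  Position 1: all 'c' => match
  Position 2: all 'l' => match
  Position 3: all 'i' => match
  Position 4: all 'n' => match
LCP = "nclin" (length 5)

5


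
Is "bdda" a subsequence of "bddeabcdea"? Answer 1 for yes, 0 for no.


Check if "bdda" is a subsequence of "bddeabcdea"
Greedy scan:
  Position 0 ('b'): matches sub[0] = 'b'
  Position 1 ('d'): matches sub[1] = 'd'
  Position 2 ('d'): matches sub[2] = 'd'
  Position 3 ('e'): no match needed
  Position 4 ('a'): matches sub[3] = 'a'
  Position 5 ('b'): no match needed
  Position 6 ('c'): no match needed
  Position 7 ('d'): no match needed
  Position 8 ('e'): no match needed
  Position 9 ('a'): no match needed
All 4 characters matched => is a subsequence

1


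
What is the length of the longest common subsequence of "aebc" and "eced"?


LCS of "aebc" and "eced"
DP table:
           e    c    e    d
      0    0    0    0    0
  a   0    0    0    0    0
  e   0    1    1    1    1
  b   0    1    1    1    1
  c   0    1    2    2    2
LCS length = dp[4][4] = 2

2


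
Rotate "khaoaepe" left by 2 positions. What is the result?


Input: "khaoaepe", rotate left by 2
First 2 characters: "kh"
Remaining characters: "aoaepe"
Concatenate remaining + first: "aoaepe" + "kh" = "aoaepekh"

aoaepekh


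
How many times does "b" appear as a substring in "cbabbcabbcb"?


Searching for "b" in "cbabbcabbcb"
Scanning each position:
  Position 0: "c" => no
  Position 1: "b" => MATCH
  Position 2: "a" => no
  Position 3: "b" => MATCH
  Position 4: "b" => MATCH
  Position 5: "c" => no
  Position 6: "a" => no
  Position 7: "b" => MATCH
  Position 8: "b" => MATCH
  Position 9: "c" => no
  Position 10: "b" => MATCH
Total occurrences: 6

6


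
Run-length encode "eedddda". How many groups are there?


Input: eedddda
Scanning for consecutive runs:
  Group 1: 'e' x 2 (positions 0-1)
  Group 2: 'd' x 4 (positions 2-5)
  Group 3: 'a' x 1 (positions 6-6)
Total groups: 3

3


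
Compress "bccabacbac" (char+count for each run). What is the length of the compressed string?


Input: bccabacbac
Runs:
  'b' x 1 => "b1"
  'c' x 2 => "c2"
  'a' x 1 => "a1"
  'b' x 1 => "b1"
  'a' x 1 => "a1"
  'c' x 1 => "c1"
  'b' x 1 => "b1"
  'a' x 1 => "a1"
  'c' x 1 => "c1"
Compressed: "b1c2a1b1a1c1b1a1c1"
Compressed length: 18

18


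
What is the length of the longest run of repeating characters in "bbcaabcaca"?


Input: "bbcaabcaca"
Scanning for longest run:
  Position 1 ('b'): continues run of 'b', length=2
  Position 2 ('c'): new char, reset run to 1
  Position 3 ('a'): new char, reset run to 1
  Position 4 ('a'): continues run of 'a', length=2
  Position 5 ('b'): new char, reset run to 1
  Position 6 ('c'): new char, reset run to 1
  Position 7 ('a'): new char, reset run to 1
  Position 8 ('c'): new char, reset run to 1
  Position 9 ('a'): new char, reset run to 1
Longest run: 'b' with length 2

2


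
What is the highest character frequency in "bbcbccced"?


Input: bbcbccced
Character counts:
  'b': 3
  'c': 4
  'd': 1
  'e': 1
Maximum frequency: 4

4


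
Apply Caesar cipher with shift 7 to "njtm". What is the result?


Caesar cipher: shift "njtm" by 7
  'n' (pos 13) + 7 = pos 20 = 'u'
  'j' (pos 9) + 7 = pos 16 = 'q'
  't' (pos 19) + 7 = pos 0 = 'a'
  'm' (pos 12) + 7 = pos 19 = 't'
Result: uqat

uqat


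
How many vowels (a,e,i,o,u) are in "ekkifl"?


Input: ekkifl
Checking each character:
  'e' at position 0: vowel (running total: 1)
  'k' at position 1: consonant
  'k' at position 2: consonant
  'i' at position 3: vowel (running total: 2)
  'f' at position 4: consonant
  'l' at position 5: consonant
Total vowels: 2

2


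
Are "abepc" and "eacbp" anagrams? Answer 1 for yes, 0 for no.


Strings: "abepc", "eacbp"
Sorted first:  abcep
Sorted second: abcep
Sorted forms match => anagrams

1


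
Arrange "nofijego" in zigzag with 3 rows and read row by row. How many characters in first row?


Zigzag "nofijego" into 3 rows:
Placing characters:
  'n' => row 0
  'o' => row 1
  'f' => row 2
  'i' => row 1
  'j' => row 0
  'e' => row 1
  'g' => row 2
  'o' => row 1
Rows:
  Row 0: "nj"
  Row 1: "oieo"
  Row 2: "fg"
First row length: 2

2


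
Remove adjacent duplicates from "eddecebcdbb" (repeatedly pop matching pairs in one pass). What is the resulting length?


Input: eddecebcdbb
Stack-based adjacent duplicate removal:
  Read 'e': push. Stack: e
  Read 'd': push. Stack: ed
  Read 'd': matches stack top 'd' => pop. Stack: e
  Read 'e': matches stack top 'e' => pop. Stack: (empty)
  Read 'c': push. Stack: c
  Read 'e': push. Stack: ce
  Read 'b': push. Stack: ceb
  Read 'c': push. Stack: cebc
  Read 'd': push. Stack: cebcd
  Read 'b': push. Stack: cebcdb
  Read 'b': matches stack top 'b' => pop. Stack: cebcd
Final stack: "cebcd" (length 5)

5


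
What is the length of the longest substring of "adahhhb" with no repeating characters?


Input: "adahhhb"
Sliding window (track last position of each char):
  Position 0 ('a'): window [0,0] length 1 -- new best
  Position 1 ('d'): window [0,1] length 2 -- new best
  Position 2 ('a'): repeat (last at 0), move window start to 1
  Position 2 ('a'): window [1,2] length 2
  Position 3 ('h'): window [1,3] length 3 -- new best
  Position 4 ('h'): repeat (last at 3), move window start to 4
  Position 4 ('h'): window [4,4] length 1
  Position 5 ('h'): repeat (last at 4), move window start to 5
  Position 5 ('h'): window [5,5] length 1
  Position 6 ('b'): window [5,6] length 2
Longest substring with no repeats: "dah" with length 3

3


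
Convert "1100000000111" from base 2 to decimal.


Input: "1100000000111" in base 2
Positional expansion:
  Digit '1' (value 1) x 2^12 = 4096
  Digit '1' (value 1) x 2^11 = 2048
  Digit '0' (value 0) x 2^10 = 0
  Digit '0' (value 0) x 2^9 = 0
  Digit '0' (value 0) x 2^8 = 0
  Digit '0' (value 0) x 2^7 = 0
  Digit '0' (value 0) x 2^6 = 0
  Digit '0' (value 0) x 2^5 = 0
  Digit '0' (value 0) x 2^4 = 0
  Digit '0' (value 0) x 2^3 = 0
  Digit '1' (value 1) x 2^2 = 4
  Digit '1' (value 1) x 2^1 = 2
  Digit '1' (value 1) x 2^0 = 1
Sum = 6151

6151


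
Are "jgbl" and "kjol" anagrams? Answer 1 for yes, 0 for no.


Strings: "jgbl", "kjol"
Sorted first:  bgjl
Sorted second: jklo
Differ at position 0: 'b' vs 'j' => not anagrams

0


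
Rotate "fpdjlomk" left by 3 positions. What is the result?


Input: "fpdjlomk", rotate left by 3
First 3 characters: "fpd"
Remaining characters: "jlomk"
Concatenate remaining + first: "jlomk" + "fpd" = "jlomkfpd"

jlomkfpd


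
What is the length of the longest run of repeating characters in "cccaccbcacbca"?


Input: "cccaccbcacbca"
Scanning for longest run:
  Position 1 ('c'): continues run of 'c', length=2
  Position 2 ('c'): continues run of 'c', length=3
  Position 3 ('a'): new char, reset run to 1
  Position 4 ('c'): new char, reset run to 1
  Position 5 ('c'): continues run of 'c', length=2
  Position 6 ('b'): new char, reset run to 1
  Position 7 ('c'): new char, reset run to 1
  Position 8 ('a'): new char, reset run to 1
  Position 9 ('c'): new char, reset run to 1
  Position 10 ('b'): new char, reset run to 1
  Position 11 ('c'): new char, reset run to 1
  Position 12 ('a'): new char, reset run to 1
Longest run: 'c' with length 3

3


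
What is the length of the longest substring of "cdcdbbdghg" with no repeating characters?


Input: "cdcdbbdghg"
Sliding window (track last position of each char):
  Position 0 ('c'): window [0,0] length 1 -- new best
  Position 1 ('d'): window [0,1] length 2 -- new best
  Position 2 ('c'): repeat (last at 0), move window start to 1
  Position 2 ('c'): window [1,2] length 2
  Position 3 ('d'): repeat (last at 1), move window start to 2
  Position 3 ('d'): window [2,3] length 2
  Position 4 ('b'): window [2,4] length 3 -- new best
  Position 5 ('b'): repeat (last at 4), move window start to 5
  Position 5 ('b'): window [5,5] length 1
  Position 6 ('d'): window [5,6] length 2
  Position 7 ('g'): window [5,7] length 3
  Position 8 ('h'): window [5,8] length 4 -- new best
  Position 9 ('g'): repeat (last at 7), move window start to 8
  Position 9 ('g'): window [8,9] length 2
Longest substring with no repeats: "bdgh" with length 4

4


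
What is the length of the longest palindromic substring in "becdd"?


Input: "becdd"
Checking substrings for palindromes:
  [3:5] "dd" (len 2) => palindrome
Longest palindromic substring: "dd" with length 2

2


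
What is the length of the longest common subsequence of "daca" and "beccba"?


LCS of "daca" and "beccba"
DP table:
           b    e    c    c    b    a
      0    0    0    0    0    0    0
  d   0    0    0    0    0    0    0
  a   0    0    0    0    0    0    1
  c   0    0    0    1    1    1    1
  a   0    0    0    1    1    1    2
LCS length = dp[4][6] = 2

2


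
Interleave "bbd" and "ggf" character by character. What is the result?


Interleaving "bbd" and "ggf":
  Position 0: 'b' from first, 'g' from second => "bg"
  Position 1: 'b' from first, 'g' from second => "bg"
  Position 2: 'd' from first, 'f' from second => "df"
Result: bgbgdf

bgbgdf


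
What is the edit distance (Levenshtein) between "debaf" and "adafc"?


Computing edit distance: "debaf" -> "adafc"
DP table:
           a    d    a    f    c
      0    1    2    3    4    5
  d   1    1    1    2    3    4
  e   2    2    2    2    3    4
  b   3    3    3    3    3    4
  a   4    3    4    3    4    4
  f   5    4    4    4    3    4
Edit distance = dp[5][5] = 4

4


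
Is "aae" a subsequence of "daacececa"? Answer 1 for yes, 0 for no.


Check if "aae" is a subsequence of "daacececa"
Greedy scan:
  Position 0 ('d'): no match needed
  Position 1 ('a'): matches sub[0] = 'a'
  Position 2 ('a'): matches sub[1] = 'a'
  Position 3 ('c'): no match needed
  Position 4 ('e'): matches sub[2] = 'e'
  Position 5 ('c'): no match needed
  Position 6 ('e'): no match needed
  Position 7 ('c'): no match needed
  Position 8 ('a'): no match needed
All 3 characters matched => is a subsequence

1


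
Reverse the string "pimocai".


Input: pimocai
Reading characters right to left:
  Position 6: 'i'
  Position 5: 'a'
  Position 4: 'c'
  Position 3: 'o'
  Position 2: 'm'
  Position 1: 'i'
  Position 0: 'p'
Reversed: iacomip

iacomip


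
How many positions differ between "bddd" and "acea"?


Comparing "bddd" and "acea" position by position:
  Position 0: 'b' vs 'a' => DIFFER
  Position 1: 'd' vs 'c' => DIFFER
  Position 2: 'd' vs 'e' => DIFFER
  Position 3: 'd' vs 'a' => DIFFER
Positions that differ: 4

4


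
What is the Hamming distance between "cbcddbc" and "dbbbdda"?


Comparing "cbcddbc" and "dbbbdda" position by position:
  Position 0: 'c' vs 'd' => differ
  Position 1: 'b' vs 'b' => same
  Position 2: 'c' vs 'b' => differ
  Position 3: 'd' vs 'b' => differ
  Position 4: 'd' vs 'd' => same
  Position 5: 'b' vs 'd' => differ
  Position 6: 'c' vs 'a' => differ
Total differences (Hamming distance): 5

5


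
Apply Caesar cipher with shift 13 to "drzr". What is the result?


Caesar cipher: shift "drzr" by 13
  'd' (pos 3) + 13 = pos 16 = 'q'
  'r' (pos 17) + 13 = pos 4 = 'e'
  'z' (pos 25) + 13 = pos 12 = 'm'
  'r' (pos 17) + 13 = pos 4 = 'e'
Result: qeme

qeme


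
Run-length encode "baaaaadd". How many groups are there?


Input: baaaaadd
Scanning for consecutive runs:
  Group 1: 'b' x 1 (positions 0-0)
  Group 2: 'a' x 5 (positions 1-5)
  Group 3: 'd' x 2 (positions 6-7)
Total groups: 3

3


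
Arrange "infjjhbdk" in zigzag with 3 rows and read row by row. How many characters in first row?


Zigzag "infjjhbdk" into 3 rows:
Placing characters:
  'i' => row 0
  'n' => row 1
  'f' => row 2
  'j' => row 1
  'j' => row 0
  'h' => row 1
  'b' => row 2
  'd' => row 1
  'k' => row 0
Rows:
  Row 0: "ijk"
  Row 1: "njhd"
  Row 2: "fb"
First row length: 3

3


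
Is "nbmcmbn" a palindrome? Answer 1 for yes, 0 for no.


Input: nbmcmbn
Reversed: nbmcmbn
  Compare pos 0 ('n') with pos 6 ('n'): match
  Compare pos 1 ('b') with pos 5 ('b'): match
  Compare pos 2 ('m') with pos 4 ('m'): match
Result: palindrome

1


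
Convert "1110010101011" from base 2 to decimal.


Input: "1110010101011" in base 2
Positional expansion:
  Digit '1' (value 1) x 2^12 = 4096
  Digit '1' (value 1) x 2^11 = 2048
  Digit '1' (value 1) x 2^10 = 1024
  Digit '0' (value 0) x 2^9 = 0
  Digit '0' (value 0) x 2^8 = 0
  Digit '1' (value 1) x 2^7 = 128
  Digit '0' (value 0) x 2^6 = 0
  Digit '1' (value 1) x 2^5 = 32
  Digit '0' (value 0) x 2^4 = 0
  Digit '1' (value 1) x 2^3 = 8
  Digit '0' (value 0) x 2^2 = 0
  Digit '1' (value 1) x 2^1 = 2
  Digit '1' (value 1) x 2^0 = 1
Sum = 7339

7339


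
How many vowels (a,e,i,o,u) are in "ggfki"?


Input: ggfki
Checking each character:
  'g' at position 0: consonant
  'g' at position 1: consonant
  'f' at position 2: consonant
  'k' at position 3: consonant
  'i' at position 4: vowel (running total: 1)
Total vowels: 1

1


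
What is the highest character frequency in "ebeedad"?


Input: ebeedad
Character counts:
  'a': 1
  'b': 1
  'd': 2
  'e': 3
Maximum frequency: 3

3


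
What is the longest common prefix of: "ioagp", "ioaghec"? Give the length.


Words: ioagp, ioaghec
  Position 0: all 'i' => match
  Position 1: all 'o' => match
  Position 2: all 'a' => match
  Position 3: all 'g' => match
  Position 4: ('p', 'h') => mismatch, stop
LCP = "ioag" (length 4)

4


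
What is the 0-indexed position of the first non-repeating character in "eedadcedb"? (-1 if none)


Input: eedadcedb
Character frequencies:
  'a': 1
  'b': 1
  'c': 1
  'd': 3
  'e': 3
Scanning left to right for freq == 1:
  Position 0 ('e'): freq=3, skip
  Position 1 ('e'): freq=3, skip
  Position 2 ('d'): freq=3, skip
  Position 3 ('a'): unique! => answer = 3

3


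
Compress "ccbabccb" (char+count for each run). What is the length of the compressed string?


Input: ccbabccb
Runs:
  'c' x 2 => "c2"
  'b' x 1 => "b1"
  'a' x 1 => "a1"
  'b' x 1 => "b1"
  'c' x 2 => "c2"
  'b' x 1 => "b1"
Compressed: "c2b1a1b1c2b1"
Compressed length: 12

12


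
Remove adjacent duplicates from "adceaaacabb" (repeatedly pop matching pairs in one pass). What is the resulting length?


Input: adceaaacabb
Stack-based adjacent duplicate removal:
  Read 'a': push. Stack: a
  Read 'd': push. Stack: ad
  Read 'c': push. Stack: adc
  Read 'e': push. Stack: adce
  Read 'a': push. Stack: adcea
  Read 'a': matches stack top 'a' => pop. Stack: adce
  Read 'a': push. Stack: adcea
  Read 'c': push. Stack: adceac
  Read 'a': push. Stack: adceaca
  Read 'b': push. Stack: adceacab
  Read 'b': matches stack top 'b' => pop. Stack: adceaca
Final stack: "adceaca" (length 7)

7


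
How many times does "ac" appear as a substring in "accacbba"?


Searching for "ac" in "accacbba"
Scanning each position:
  Position 0: "ac" => MATCH
  Position 1: "cc" => no
  Position 2: "ca" => no
  Position 3: "ac" => MATCH
  Position 4: "cb" => no
  Position 5: "bb" => no
  Position 6: "ba" => no
Total occurrences: 2

2


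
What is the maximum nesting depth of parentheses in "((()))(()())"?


Input: "((()))(()())"
Tracking depth:
  Position 0 '(': depth becomes 1
  Position 1 '(': depth becomes 2
  Position 2 '(': depth becomes 3
  Position 3 ')': depth becomes 2
  Position 4 ')': depth becomes 1
  Position 5 ')': depth becomes 0
  Position 6 '(': depth becomes 1
  Position 7 '(': depth becomes 2
  Position 8 ')': depth becomes 1
  Position 9 '(': depth becomes 2
  Position 10 ')': depth becomes 1
  Position 11 ')': depth becomes 0
Maximum depth reached: 3

3


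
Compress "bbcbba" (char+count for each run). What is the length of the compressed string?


Input: bbcbba
Runs:
  'b' x 2 => "b2"
  'c' x 1 => "c1"
  'b' x 2 => "b2"
  'a' x 1 => "a1"
Compressed: "b2c1b2a1"
Compressed length: 8

8


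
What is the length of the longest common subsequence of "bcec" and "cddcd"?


LCS of "bcec" and "cddcd"
DP table:
           c    d    d    c    d
      0    0    0    0    0    0
  b   0    0    0    0    0    0
  c   0    1    1    1    1    1
  e   0    1    1    1    1    1
  c   0    1    1    1    2    2
LCS length = dp[4][5] = 2

2


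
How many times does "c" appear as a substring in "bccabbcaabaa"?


Searching for "c" in "bccabbcaabaa"
Scanning each position:
  Position 0: "b" => no
  Position 1: "c" => MATCH
  Position 2: "c" => MATCH
  Position 3: "a" => no
  Position 4: "b" => no
  Position 5: "b" => no
  Position 6: "c" => MATCH
  Position 7: "a" => no
  Position 8: "a" => no
  Position 9: "b" => no
  Position 10: "a" => no
  Position 11: "a" => no
Total occurrences: 3

3


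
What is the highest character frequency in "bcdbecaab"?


Input: bcdbecaab
Character counts:
  'a': 2
  'b': 3
  'c': 2
  'd': 1
  'e': 1
Maximum frequency: 3

3


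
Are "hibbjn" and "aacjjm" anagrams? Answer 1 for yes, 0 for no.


Strings: "hibbjn", "aacjjm"
Sorted first:  bbhijn
Sorted second: aacjjm
Differ at position 0: 'b' vs 'a' => not anagrams

0


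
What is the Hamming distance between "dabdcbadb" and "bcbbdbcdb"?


Comparing "dabdcbadb" and "bcbbdbcdb" position by position:
  Position 0: 'd' vs 'b' => differ
  Position 1: 'a' vs 'c' => differ
  Position 2: 'b' vs 'b' => same
  Position 3: 'd' vs 'b' => differ
  Position 4: 'c' vs 'd' => differ
  Position 5: 'b' vs 'b' => same
  Position 6: 'a' vs 'c' => differ
  Position 7: 'd' vs 'd' => same
  Position 8: 'b' vs 'b' => same
Total differences (Hamming distance): 5

5


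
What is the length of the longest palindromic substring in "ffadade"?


Input: "ffadade"
Checking substrings for palindromes:
  [2:5] "ada" (len 3) => palindrome
  [3:6] "dad" (len 3) => palindrome
  [0:2] "ff" (len 2) => palindrome
Longest palindromic substring: "ada" with length 3

3


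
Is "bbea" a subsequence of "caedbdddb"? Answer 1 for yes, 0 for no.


Check if "bbea" is a subsequence of "caedbdddb"
Greedy scan:
  Position 0 ('c'): no match needed
  Position 1 ('a'): no match needed
  Position 2 ('e'): no match needed
  Position 3 ('d'): no match needed
  Position 4 ('b'): matches sub[0] = 'b'
  Position 5 ('d'): no match needed
  Position 6 ('d'): no match needed
  Position 7 ('d'): no match needed
  Position 8 ('b'): matches sub[1] = 'b'
Only matched 2/4 characters => not a subsequence

0


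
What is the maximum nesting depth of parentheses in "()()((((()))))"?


Input: "()()((((()))))"
Tracking depth:
  Position 0 '(': depth becomes 1
  Position 1 ')': depth becomes 0
  Position 2 '(': depth becomes 1
  Position 3 ')': depth becomes 0
  Position 4 '(': depth becomes 1
  Position 5 '(': depth becomes 2
  Position 6 '(': depth becomes 3
  Position 7 '(': depth becomes 4
  Position 8 '(': depth becomes 5
  Position 9 ')': depth becomes 4
  Position 10 ')': depth becomes 3
  Position 11 ')': depth becomes 2
  Position 12 ')': depth becomes 1
  Position 13 ')': depth becomes 0
Maximum depth reached: 5

5
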